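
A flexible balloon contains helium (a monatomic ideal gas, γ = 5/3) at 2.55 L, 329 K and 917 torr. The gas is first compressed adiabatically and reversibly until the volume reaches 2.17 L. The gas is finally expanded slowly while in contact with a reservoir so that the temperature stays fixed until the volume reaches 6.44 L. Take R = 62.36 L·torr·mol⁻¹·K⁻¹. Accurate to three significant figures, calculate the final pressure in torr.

Adiabatic (γ = 5/3), T V^(γ−1) and P V^γ constant: T₂ = T₁·(V₁/V₂)^(γ−1) = 366.4 K; P₂ = P₁·(V₁/V₂)^γ = 1200 torr.
Isothermal, so P V is constant: T₃ = T₂; P₃ = P₂·(V₂/V₃) = 404.3 torr.

P₃ ≈ 404 torr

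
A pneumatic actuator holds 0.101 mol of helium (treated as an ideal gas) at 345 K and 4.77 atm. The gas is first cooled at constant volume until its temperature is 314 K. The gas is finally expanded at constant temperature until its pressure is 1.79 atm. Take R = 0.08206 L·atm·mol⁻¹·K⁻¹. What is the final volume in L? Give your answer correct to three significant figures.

V₃ ≈ 1.45 L

From PV = nRT: V₁ = nRT₁/P₁ = 0.5995 L.
V constant ⇒ P ∝ T: V₂ = V₁; P₂ = P₁·(T₂/T₁) = 4.341 atm.
T constant ⇒ Boyle's law P V = const: T₃ = T₂; V₃ = V₂·(P₂/P₃) = 1.454 L.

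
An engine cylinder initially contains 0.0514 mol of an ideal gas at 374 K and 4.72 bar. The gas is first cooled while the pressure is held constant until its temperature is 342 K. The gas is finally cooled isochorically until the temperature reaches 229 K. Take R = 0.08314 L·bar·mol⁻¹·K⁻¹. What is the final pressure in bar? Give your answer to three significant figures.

From PV = nRT: V₁ = nRT₁/P₁ = 0.3386 L.
P constant ⇒ V ∝ T: P₂ = P₁; V₂ = V₁·(T₂/T₁) = 0.3096 L.
V constant ⇒ P ∝ T: V₃ = V₂; P₃ = P₂·(T₃/T₂) = 3.160 bar.

P₃ ≈ 3.16 bar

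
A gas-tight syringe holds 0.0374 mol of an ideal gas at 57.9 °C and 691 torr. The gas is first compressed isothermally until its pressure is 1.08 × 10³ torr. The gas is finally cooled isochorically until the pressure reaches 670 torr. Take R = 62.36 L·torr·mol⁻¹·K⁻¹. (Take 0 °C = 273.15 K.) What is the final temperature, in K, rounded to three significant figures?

T₃ ≈ 205 K

Convert: T₁ = 331.0 K.
From PV = nRT: V₁ = nRT₁/P₁ = 1.117 L.
Isothermal, so P V is constant: T₂ = T₁; V₂ = V₁·(P₁/P₂) = 0.7149 L.
V constant ⇒ P ∝ T: V₃ = V₂; T₃ = T₂·(P₃/P₂) = 205.4 K.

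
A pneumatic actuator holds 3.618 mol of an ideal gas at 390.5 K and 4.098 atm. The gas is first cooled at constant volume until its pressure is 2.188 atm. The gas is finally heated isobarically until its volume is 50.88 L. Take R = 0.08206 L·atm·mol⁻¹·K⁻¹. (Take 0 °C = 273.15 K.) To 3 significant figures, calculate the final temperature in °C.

T₃ ≈ 102 °C

From PV = nRT: V₁ = nRT₁/P₁ = 28.29 L.
Isochoric, so P/T is constant: V₂ = V₁; T₂ = T₁·(P₂/P₁) = 208.5 K.
P constant ⇒ V ∝ T: P₃ = P₂; T₃ = T₂·(V₃/V₂) = 375.0 K.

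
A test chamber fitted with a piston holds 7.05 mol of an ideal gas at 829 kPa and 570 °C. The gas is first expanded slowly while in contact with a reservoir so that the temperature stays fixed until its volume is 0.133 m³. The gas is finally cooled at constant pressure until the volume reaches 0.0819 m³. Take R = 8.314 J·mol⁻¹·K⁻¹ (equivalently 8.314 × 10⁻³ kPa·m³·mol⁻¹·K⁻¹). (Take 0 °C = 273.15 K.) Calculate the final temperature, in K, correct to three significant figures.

T₃ ≈ 519 K

Convert: T₁ = 843.1 K.
From PV = nRT: V₁ = nRT₁/P₁ = 0.05961 m³.
Isothermal, so P V is constant: T₂ = T₁; P₂ = P₁·(V₁/V₂) = 371.6 kPa.
Isobaric, so V/T is constant: P₃ = P₂; T₃ = T₂·(V₃/V₂) = 519.2 K.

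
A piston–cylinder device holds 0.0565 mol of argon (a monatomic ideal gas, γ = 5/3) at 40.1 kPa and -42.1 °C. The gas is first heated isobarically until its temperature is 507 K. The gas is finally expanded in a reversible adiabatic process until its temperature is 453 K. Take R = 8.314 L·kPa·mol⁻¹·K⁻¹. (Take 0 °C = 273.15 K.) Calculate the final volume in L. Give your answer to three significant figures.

V₃ ≈ 7.03 L

Convert: T₁ = 231.0 K.
From PV = nRT: V₁ = nRT₁/P₁ = 2.707 L.
P constant ⇒ V ∝ T: P₂ = P₁; V₂ = V₁·(T₂/T₁) = 5.939 L.
Adiabatic (γ = 5/3), T V^(γ−1) and P V^γ constant: P₃ = P₂·(T₃/T₂)^(γ/(γ−1)) = 30.26 kPa; V₃ = V₂·(T₂/T₃)^(1/(γ−1)) = 7.032 L.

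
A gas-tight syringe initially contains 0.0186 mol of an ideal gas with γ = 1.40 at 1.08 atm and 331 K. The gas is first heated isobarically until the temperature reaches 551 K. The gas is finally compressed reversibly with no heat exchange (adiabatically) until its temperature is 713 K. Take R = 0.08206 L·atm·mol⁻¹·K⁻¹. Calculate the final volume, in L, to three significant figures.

V₃ ≈ 0.409 L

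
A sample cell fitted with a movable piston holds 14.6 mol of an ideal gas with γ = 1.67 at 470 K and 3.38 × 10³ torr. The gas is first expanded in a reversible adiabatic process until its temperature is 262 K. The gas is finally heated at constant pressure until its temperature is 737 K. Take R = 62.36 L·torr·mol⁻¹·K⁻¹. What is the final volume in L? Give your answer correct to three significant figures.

From PV = nRT: V₁ = nRT₁/P₁ = 126.6 L.
Adiabatic (γ = 1.67), T V^(γ−1) and P V^γ constant: P₂ = P₁·(T₂/T₁)^(γ/(γ−1)) = 787.6 torr; V₂ = V₁·(T₁/T₂)^(1/(γ−1)) = 302.9 L.
P constant ⇒ V ∝ T: P₃ = P₂; V₃ = V₂·(T₃/T₂) = 851.9 L.

V₃ ≈ 852 L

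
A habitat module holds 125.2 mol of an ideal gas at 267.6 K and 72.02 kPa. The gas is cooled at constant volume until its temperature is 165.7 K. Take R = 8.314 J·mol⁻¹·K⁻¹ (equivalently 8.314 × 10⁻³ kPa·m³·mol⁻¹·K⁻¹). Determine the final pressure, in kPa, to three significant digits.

P₂ ≈ 44.6 kPa

From PV = nRT: V₁ = nRT₁/P₁ = 3.868 m³.
Isochoric, so P/T is constant: V₂ = V₁; P₂ = P₁·(T₂/T₁) = 44.60 kPa.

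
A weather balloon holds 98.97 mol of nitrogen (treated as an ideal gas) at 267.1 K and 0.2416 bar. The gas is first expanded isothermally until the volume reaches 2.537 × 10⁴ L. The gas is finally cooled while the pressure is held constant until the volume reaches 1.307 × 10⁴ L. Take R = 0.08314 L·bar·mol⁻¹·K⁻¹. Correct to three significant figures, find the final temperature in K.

T₃ ≈ 138 K

From PV = nRT: V₁ = nRT₁/P₁ = 9097 L.
T constant ⇒ Boyle's law P V = const: T₂ = T₁; P₂ = P₁·(V₁/V₂) = 0.08663 bar.
Isobaric, so V/T is constant: P₃ = P₂; T₃ = T₂·(V₃/V₂) = 137.6 K.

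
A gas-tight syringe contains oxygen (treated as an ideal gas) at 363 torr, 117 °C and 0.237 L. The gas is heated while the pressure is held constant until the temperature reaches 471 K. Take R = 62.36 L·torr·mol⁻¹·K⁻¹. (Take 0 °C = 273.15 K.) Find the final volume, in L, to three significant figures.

V₂ ≈ 0.286 L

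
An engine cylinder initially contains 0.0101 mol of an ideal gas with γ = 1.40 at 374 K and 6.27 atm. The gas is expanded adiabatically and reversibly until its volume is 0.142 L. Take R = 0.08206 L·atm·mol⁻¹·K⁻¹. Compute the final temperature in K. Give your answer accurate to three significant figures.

From PV = nRT: V₁ = nRT₁/P₁ = 0.04944 L.
Reversible adiabatic, γ = 1.40: T₂ = T₁·(V₁/V₂)^(γ−1) = 245.2 K; P₂ = P₁·(V₁/V₂)^γ = 1.431 atm.

T₂ ≈ 245 K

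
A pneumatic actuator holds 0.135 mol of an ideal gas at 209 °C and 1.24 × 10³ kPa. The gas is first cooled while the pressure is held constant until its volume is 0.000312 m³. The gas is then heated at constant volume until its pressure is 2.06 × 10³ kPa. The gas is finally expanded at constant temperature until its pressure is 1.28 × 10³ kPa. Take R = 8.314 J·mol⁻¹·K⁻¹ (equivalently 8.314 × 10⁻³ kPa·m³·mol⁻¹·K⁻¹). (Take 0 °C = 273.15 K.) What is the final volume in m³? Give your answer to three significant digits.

V₄ ≈ 0.000502 m³

Convert: T₁ = 482.1 K.
From PV = nRT: V₁ = nRT₁/P₁ = 0.0004364 m³.
Isobaric, so V/T is constant: P₂ = P₁; T₂ = T₁·(V₂/V₁) = 344.7 K.
Isochoric, so P/T is constant: V₃ = V₂; T₃ = T₂·(P₃/P₂) = 572.6 K.
T constant ⇒ Boyle's law P V = const: T₄ = T₃; V₄ = V₃·(P₃/P₄) = 0.0005021 m³.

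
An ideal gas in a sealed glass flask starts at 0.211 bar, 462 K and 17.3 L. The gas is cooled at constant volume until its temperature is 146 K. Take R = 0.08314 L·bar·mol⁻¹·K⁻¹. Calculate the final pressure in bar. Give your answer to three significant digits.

V constant ⇒ P ∝ T: V₂ = V₁; P₂ = P₁·(T₂/T₁) = 0.06668 bar.

P₂ ≈ 0.0667 bar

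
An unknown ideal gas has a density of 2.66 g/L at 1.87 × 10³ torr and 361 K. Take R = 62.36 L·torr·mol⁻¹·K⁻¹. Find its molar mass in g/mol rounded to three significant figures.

ρ = PM/(RT) ⇒ M = ρRT/P = (2.66 × 62.36 × 361.0) / 1.87e+03

M ≈ 32.0 g/mol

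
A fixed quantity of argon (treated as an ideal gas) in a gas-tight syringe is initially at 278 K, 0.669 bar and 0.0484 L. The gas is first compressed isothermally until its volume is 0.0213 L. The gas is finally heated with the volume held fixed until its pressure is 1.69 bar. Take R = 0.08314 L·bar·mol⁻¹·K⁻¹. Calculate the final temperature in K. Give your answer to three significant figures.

T₃ ≈ 309 K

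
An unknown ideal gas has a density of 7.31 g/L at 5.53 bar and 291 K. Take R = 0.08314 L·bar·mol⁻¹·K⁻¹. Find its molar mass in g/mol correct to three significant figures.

M ≈ 32.0 g/mol

ρ = PM/(RT) ⇒ M = ρRT/P = (7.31 × 0.08314 × 291.0) / 5.53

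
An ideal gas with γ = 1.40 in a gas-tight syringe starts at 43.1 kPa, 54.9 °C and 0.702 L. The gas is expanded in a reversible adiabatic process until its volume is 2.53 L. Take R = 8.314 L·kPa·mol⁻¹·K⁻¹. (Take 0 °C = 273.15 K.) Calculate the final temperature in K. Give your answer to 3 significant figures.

T₂ ≈ 196 K

Convert: T₁ = 328.0 K.
Adiabatic (γ = 1.40), T V^(γ−1) and P V^γ constant: T₂ = T₁·(V₁/V₂)^(γ−1) = 196.4 K; P₂ = P₁·(V₁/V₂)^γ = 7.161 kPa.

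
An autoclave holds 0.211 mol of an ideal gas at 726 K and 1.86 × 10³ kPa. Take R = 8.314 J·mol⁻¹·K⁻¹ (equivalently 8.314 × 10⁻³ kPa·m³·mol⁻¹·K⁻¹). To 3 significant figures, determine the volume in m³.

PV = nRT ⇒ V = nRT/P = (0.211 × 8.314 × 10⁻³ × 726) / 1.86e+03

V ≈ 0.000685 m³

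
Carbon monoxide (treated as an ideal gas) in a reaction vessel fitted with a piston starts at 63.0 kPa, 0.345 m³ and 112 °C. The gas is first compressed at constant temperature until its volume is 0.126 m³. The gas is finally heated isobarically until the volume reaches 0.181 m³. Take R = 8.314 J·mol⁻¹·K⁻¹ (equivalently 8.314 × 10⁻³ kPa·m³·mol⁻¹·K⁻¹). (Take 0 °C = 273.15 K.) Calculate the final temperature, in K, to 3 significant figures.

Convert: T₁ = 385.1 K.
Isothermal, so P V is constant: T₂ = T₁; P₂ = P₁·(V₁/V₂) = 172.5 kPa.
Isobaric, so V/T is constant: P₃ = P₂; T₃ = T₂·(V₃/V₂) = 553.3 K.

T₃ ≈ 553 K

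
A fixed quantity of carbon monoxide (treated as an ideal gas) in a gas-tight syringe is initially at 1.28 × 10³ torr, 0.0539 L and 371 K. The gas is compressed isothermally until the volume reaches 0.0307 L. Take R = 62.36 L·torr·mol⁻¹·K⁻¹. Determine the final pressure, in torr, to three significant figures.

P₂ ≈ 2.25e+03 torr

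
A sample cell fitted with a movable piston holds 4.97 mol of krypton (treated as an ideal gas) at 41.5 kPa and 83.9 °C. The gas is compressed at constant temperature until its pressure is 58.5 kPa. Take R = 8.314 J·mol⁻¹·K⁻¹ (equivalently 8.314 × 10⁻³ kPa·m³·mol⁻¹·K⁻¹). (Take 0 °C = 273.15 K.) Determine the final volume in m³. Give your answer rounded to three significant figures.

V₂ ≈ 0.252 m³

Convert: T₁ = 357.0 K.
From PV = nRT: V₁ = nRT₁/P₁ = 0.3555 m³.
Isothermal, so P V is constant: T₂ = T₁; V₂ = V₁·(P₁/P₂) = 0.2522 m³.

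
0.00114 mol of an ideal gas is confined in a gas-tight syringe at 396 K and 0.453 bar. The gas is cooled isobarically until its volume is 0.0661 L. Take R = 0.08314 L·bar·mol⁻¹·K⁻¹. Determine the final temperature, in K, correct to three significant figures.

T₂ ≈ 316 K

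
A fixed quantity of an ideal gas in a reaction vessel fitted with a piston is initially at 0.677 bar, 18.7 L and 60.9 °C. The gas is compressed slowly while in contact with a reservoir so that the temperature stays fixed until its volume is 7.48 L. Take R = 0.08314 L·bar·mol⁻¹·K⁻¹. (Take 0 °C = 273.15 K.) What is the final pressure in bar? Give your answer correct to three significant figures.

Convert: T₁ = 334.0 K.
T constant ⇒ Boyle's law P V = const: T₂ = T₁; P₂ = P₁·(V₁/V₂) = 1.692 bar.

P₂ ≈ 1.69 bar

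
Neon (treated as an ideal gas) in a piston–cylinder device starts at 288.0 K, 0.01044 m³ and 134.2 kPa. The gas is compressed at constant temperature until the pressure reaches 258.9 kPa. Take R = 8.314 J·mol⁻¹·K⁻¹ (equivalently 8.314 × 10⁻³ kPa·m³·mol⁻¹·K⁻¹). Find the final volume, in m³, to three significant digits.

V₂ ≈ 0.00541 m³

T constant ⇒ Boyle's law P V = const: T₂ = T₁; V₂ = V₁·(P₁/P₂) = 0.005412 m³.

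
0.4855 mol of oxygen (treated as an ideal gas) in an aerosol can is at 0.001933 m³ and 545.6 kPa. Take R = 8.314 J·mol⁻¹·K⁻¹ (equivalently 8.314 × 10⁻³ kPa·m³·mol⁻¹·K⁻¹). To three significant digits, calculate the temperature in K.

PV = nRT ⇒ T = PV/(nR) = (545.6 × 0.001933) / (0.4855 × 8.314 × 10⁻³)

T ≈ 261 K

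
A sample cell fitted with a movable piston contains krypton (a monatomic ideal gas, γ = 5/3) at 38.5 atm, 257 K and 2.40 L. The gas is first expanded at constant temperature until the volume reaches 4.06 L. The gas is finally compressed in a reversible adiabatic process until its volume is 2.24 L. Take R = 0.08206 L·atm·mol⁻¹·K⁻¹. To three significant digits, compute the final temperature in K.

T₃ ≈ 382 K

Isothermal, so P V is constant: T₂ = T₁; P₂ = P₁·(V₁/V₂) = 22.76 atm.
Reversible adiabatic, γ = 5/3: T₃ = T₂·(V₂/V₃)^(γ−1) = 382.0 K; P₃ = P₂·(V₂/V₃)^γ = 61.32 atm.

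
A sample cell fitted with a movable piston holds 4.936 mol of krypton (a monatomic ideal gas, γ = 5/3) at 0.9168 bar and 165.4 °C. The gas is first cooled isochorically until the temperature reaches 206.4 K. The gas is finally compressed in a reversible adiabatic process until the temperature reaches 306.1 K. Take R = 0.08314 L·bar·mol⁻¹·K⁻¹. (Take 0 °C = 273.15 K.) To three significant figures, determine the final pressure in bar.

P₃ ≈ 1.16 bar

Convert: T₁ = 438.5 K.
From PV = nRT: V₁ = nRT₁/P₁ = 196.3 L.
Isochoric, so P/T is constant: V₂ = V₁; P₂ = P₁·(T₂/T₁) = 0.4315 bar.
Reversible adiabatic, γ = 5/3: P₃ = P₂·(T₃/T₂)^(γ/(γ−1)) = 1.156 bar; V₃ = V₂·(T₂/T₃)^(1/(γ−1)) = 108.7 L.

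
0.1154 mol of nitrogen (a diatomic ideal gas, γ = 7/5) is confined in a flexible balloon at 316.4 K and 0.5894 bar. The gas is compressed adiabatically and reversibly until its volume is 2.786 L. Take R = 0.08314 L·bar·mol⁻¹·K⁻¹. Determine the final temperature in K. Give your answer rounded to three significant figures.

T₂ ≈ 405 K

From PV = nRT: V₁ = nRT₁/P₁ = 5.150 L.
Adiabatic (γ = 7/5), T V^(γ−1) and P V^γ constant: T₂ = T₁·(V₁/V₂)^(γ−1) = 404.6 K; P₂ = P₁·(V₁/V₂)^γ = 1.393 bar.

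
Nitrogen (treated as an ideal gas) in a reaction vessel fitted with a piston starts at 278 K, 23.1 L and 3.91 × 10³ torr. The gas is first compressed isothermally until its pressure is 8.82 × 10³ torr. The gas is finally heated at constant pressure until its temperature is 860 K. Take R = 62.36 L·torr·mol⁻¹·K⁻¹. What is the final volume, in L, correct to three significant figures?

V₃ ≈ 31.7 L

Isothermal, so P V is constant: T₂ = T₁; V₂ = V₁·(P₁/P₂) = 10.24 L.
Isobaric, so V/T is constant: P₃ = P₂; V₃ = V₂·(T₃/T₂) = 31.68 L.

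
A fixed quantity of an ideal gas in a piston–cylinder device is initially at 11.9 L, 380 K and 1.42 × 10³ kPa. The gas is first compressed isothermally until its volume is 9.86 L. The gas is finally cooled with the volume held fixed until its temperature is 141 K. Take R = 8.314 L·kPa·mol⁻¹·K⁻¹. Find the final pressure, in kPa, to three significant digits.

P₃ ≈ 636 kPa

T constant ⇒ Boyle's law P V = const: T₂ = T₁; P₂ = P₁·(V₁/V₂) = 1714 kPa.
Isochoric, so P/T is constant: V₃ = V₂; P₃ = P₂·(T₃/T₂) = 635.9 kPa.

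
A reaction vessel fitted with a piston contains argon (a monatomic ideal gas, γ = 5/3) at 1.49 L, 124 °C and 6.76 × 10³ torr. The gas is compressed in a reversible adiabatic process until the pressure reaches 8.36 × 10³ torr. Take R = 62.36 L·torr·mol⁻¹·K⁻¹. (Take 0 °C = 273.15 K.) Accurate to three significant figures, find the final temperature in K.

T₂ ≈ 432 K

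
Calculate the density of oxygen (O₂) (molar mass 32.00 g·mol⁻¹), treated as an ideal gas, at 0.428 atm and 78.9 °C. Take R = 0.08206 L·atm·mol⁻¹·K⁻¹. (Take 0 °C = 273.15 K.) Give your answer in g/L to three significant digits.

ρ = PM/(RT) = (0.428 × 32.00) / (0.08206 × 352.0)

ρ ≈ 0.474 g/L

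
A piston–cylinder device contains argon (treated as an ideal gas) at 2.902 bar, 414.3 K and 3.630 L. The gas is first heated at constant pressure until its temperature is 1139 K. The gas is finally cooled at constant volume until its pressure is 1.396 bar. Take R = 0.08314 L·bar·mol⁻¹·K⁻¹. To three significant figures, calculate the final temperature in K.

T₃ ≈ 548 K

P constant ⇒ V ∝ T: P₂ = P₁; V₂ = V₁·(T₂/T₁) = 9.980 L.
Isochoric, so P/T is constant: V₃ = V₂; T₃ = T₂·(P₃/P₂) = 547.9 K.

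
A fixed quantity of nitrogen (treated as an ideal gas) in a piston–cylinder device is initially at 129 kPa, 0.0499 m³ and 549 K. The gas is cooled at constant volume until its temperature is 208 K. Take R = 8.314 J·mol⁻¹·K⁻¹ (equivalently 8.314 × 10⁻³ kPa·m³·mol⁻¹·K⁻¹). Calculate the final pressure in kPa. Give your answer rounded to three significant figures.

P₂ ≈ 48.9 kPa

V constant ⇒ P ∝ T: V₂ = V₁; P₂ = P₁·(T₂/T₁) = 48.87 kPa.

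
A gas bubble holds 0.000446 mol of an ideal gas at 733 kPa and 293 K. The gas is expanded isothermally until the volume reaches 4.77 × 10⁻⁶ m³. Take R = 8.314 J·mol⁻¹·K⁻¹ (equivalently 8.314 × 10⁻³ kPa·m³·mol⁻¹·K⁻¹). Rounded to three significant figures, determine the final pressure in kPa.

From PV = nRT: V₁ = nRT₁/P₁ = 1.482e-06 m³.
T constant ⇒ Boyle's law P V = const: T₂ = T₁; P₂ = P₁·(V₁/V₂) = 227.8 kPa.

P₂ ≈ 228 kPa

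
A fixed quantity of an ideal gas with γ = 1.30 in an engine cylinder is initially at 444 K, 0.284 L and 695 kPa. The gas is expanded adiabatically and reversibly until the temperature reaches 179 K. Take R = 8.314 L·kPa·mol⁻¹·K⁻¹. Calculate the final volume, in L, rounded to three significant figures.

V₂ ≈ 5.87 L

Adiabatic (γ = 1.30), T V^(γ−1) and P V^γ constant: P₂ = P₁·(T₂/T₁)^(γ/(γ−1)) = 13.56 kPa; V₂ = V₁·(T₁/T₂)^(1/(γ−1)) = 5.867 L.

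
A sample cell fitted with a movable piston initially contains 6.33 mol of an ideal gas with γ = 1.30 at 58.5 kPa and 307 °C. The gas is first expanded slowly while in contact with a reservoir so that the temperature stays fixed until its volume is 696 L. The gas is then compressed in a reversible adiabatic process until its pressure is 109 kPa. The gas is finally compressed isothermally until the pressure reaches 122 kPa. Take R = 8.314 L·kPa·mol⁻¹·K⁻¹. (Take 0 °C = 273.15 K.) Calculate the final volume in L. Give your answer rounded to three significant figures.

Convert: T₁ = 580.1 K.
From PV = nRT: V₁ = nRT₁/P₁ = 521.9 L.
T constant ⇒ Boyle's law P V = const: T₂ = T₁; P₂ = P₁·(V₁/V₂) = 43.87 kPa.
Reversible adiabatic, γ = 1.30: T₃ = T₂·(P₃/P₂)^((γ−1)/γ) = 715.7 K; V₃ = V₂·(P₂/P₃)^(1/γ) = 345.6 L.
Isothermal, so P V is constant: T₄ = T₃; V₄ = V₃·(P₃/P₄) = 308.8 L.

V₄ ≈ 309 L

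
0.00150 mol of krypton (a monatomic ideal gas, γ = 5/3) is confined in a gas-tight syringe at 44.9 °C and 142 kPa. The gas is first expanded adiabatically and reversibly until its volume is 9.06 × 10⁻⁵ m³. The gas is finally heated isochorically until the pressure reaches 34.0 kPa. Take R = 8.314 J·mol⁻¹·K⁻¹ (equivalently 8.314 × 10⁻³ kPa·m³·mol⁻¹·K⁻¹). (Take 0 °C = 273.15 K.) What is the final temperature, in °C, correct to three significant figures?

Convert: T₁ = 318.0 K.
From PV = nRT: V₁ = nRT₁/P₁ = 2.793e-05 m³.
Adiabatic (γ = 5/3), T V^(γ−1) and P V^γ constant: T₂ = T₁·(V₁/V₂)^(γ−1) = 145.1 K; P₂ = P₁·(V₁/V₂)^γ = 19.98 kPa.
V constant ⇒ P ∝ T: V₃ = V₂; T₃ = T₂·(P₃/P₂) = 247.0 K.

T₃ ≈ -26.1 °C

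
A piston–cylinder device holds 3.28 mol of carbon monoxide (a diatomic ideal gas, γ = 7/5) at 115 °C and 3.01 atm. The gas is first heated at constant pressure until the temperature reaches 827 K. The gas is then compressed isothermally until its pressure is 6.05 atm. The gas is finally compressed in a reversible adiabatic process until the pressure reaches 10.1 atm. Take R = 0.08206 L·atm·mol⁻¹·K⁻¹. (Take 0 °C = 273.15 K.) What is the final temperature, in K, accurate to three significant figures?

T₄ ≈ 957 K

Convert: T₁ = 388.1 K.
From PV = nRT: V₁ = nRT₁/P₁ = 34.71 L.
Isobaric, so V/T is constant: P₂ = P₁; V₂ = V₁·(T₂/T₁) = 73.95 L.
Isothermal, so P V is constant: T₃ = T₂; V₃ = V₂·(P₂/P₃) = 36.79 L.
Reversible adiabatic, γ = 7/5: T₄ = T₃·(P₄/P₃)^((γ−1)/γ) = 957.4 K; V₄ = V₃·(P₃/P₄)^(1/γ) = 25.51 L.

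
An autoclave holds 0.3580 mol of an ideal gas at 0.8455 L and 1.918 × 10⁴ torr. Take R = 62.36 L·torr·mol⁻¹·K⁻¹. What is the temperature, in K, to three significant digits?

T ≈ 726 K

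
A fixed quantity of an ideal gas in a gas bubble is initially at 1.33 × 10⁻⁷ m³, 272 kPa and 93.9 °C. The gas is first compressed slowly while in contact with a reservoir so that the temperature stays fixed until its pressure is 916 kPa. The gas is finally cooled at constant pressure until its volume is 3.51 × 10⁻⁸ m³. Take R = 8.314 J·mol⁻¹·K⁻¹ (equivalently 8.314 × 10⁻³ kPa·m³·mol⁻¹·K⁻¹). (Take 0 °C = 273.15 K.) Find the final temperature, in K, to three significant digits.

Convert: T₁ = 367.0 K.
Isothermal, so P V is constant: T₂ = T₁; V₂ = V₁·(P₁/P₂) = 3.949e-08 m³.
P constant ⇒ V ∝ T: P₃ = P₂; T₃ = T₂·(V₃/V₂) = 326.2 K.

T₃ ≈ 326 K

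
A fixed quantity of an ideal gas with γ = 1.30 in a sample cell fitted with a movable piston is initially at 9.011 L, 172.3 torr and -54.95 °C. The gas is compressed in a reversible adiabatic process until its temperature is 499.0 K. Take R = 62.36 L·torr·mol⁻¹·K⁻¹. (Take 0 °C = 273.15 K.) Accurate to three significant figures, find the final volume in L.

V₂ ≈ 0.572 L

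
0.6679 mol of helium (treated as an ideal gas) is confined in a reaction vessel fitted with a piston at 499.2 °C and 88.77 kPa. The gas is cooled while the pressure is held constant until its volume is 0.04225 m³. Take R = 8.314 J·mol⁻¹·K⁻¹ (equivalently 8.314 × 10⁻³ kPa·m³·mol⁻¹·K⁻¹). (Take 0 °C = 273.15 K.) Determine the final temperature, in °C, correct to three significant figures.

Convert: T₁ = 772.3 K.
From PV = nRT: V₁ = nRT₁/P₁ = 0.04831 m³.
P constant ⇒ V ∝ T: P₂ = P₁; T₂ = T₁·(V₂/V₁) = 675.4 K.

T₂ ≈ 402 °C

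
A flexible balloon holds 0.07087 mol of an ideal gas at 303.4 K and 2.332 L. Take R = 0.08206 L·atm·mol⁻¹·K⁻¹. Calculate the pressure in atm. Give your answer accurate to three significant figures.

PV = nRT ⇒ P = nRT/V = (0.07087 × 0.08206 × 303.4) / 2.332

P ≈ 0.757 atm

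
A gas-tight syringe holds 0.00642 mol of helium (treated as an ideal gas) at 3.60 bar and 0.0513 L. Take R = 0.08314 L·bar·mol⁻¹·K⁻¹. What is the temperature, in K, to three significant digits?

PV = nRT ⇒ T = PV/(nR) = (3.60 × 0.0513) / (0.00642 × 0.08314)

T ≈ 346 K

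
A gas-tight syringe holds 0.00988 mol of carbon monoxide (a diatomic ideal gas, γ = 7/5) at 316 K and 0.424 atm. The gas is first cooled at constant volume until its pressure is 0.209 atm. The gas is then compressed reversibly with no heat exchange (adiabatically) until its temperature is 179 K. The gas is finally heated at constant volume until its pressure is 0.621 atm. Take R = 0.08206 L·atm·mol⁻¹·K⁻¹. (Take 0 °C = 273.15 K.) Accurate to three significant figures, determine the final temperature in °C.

T₄ ≈ 53.8 °C

From PV = nRT: V₁ = nRT₁/P₁ = 0.6042 L.
Isochoric, so P/T is constant: V₂ = V₁; T₂ = T₁·(P₂/P₁) = 155.8 K.
Adiabatic (γ = 7/5), T V^(γ−1) and P V^γ constant: P₃ = P₂·(T₃/T₂)^(γ/(γ−1)) = 0.3400 atm; V₃ = V₂·(T₂/T₃)^(1/(γ−1)) = 0.4268 L.
V constant ⇒ P ∝ T: V₄ = V₃; T₄ = T₃·(P₄/P₃) = 326.9 K.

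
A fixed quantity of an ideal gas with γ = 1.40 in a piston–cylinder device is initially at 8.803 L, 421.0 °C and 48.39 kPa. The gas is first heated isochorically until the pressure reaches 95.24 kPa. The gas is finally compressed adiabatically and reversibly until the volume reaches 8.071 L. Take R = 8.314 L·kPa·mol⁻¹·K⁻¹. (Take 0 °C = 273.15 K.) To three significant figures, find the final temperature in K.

T₃ ≈ 1.41e+03 K

Convert: T₁ = 694.1 K.
Isochoric, so P/T is constant: V₂ = V₁; T₂ = T₁·(P₂/P₁) = 1366 K.
Reversible adiabatic, γ = 1.40: T₃ = T₂·(V₂/V₃)^(γ−1) = 1414 K; P₃ = P₂·(V₂/V₃)^γ = 107.5 kPa.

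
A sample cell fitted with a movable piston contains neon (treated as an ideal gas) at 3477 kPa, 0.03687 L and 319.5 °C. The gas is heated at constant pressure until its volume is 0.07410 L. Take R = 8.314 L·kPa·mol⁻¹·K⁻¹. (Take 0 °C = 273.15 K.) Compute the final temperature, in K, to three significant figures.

T₂ ≈ 1.19e+03 K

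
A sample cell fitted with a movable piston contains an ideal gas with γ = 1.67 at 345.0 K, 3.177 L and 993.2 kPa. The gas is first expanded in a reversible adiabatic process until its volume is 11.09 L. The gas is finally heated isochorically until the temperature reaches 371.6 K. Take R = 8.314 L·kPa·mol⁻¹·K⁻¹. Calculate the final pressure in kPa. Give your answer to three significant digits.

P₃ ≈ 306 kPa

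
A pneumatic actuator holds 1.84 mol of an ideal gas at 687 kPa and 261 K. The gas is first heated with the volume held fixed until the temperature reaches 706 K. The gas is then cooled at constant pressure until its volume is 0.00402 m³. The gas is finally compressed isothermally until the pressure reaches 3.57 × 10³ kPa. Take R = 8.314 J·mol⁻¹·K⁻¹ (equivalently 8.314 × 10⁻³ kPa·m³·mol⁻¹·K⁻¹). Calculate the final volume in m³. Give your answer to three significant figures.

V₄ ≈ 0.00209 m³

From PV = nRT: V₁ = nRT₁/P₁ = 0.005812 m³.
Isochoric, so P/T is constant: V₂ = V₁; P₂ = P₁·(T₂/T₁) = 1858 kPa.
Isobaric, so V/T is constant: P₃ = P₂; T₃ = T₂·(V₃/V₂) = 488.3 K.
Isothermal, so P V is constant: T₄ = T₃; V₄ = V₃·(P₃/P₄) = 0.002093 m³.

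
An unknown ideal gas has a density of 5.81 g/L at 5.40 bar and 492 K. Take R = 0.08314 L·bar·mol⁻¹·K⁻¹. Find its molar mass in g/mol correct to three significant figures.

M ≈ 44.0 g/mol

ρ = PM/(RT) ⇒ M = ρRT/P = (5.81 × 0.08314 × 492.0) / 5.40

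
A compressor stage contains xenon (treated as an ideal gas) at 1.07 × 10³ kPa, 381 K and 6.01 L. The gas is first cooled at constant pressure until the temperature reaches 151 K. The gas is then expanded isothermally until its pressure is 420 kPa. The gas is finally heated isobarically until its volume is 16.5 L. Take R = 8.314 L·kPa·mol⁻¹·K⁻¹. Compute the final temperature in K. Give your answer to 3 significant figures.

T₄ ≈ 411 K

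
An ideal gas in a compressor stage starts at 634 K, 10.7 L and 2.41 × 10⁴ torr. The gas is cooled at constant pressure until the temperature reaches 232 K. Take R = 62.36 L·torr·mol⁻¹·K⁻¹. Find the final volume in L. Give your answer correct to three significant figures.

V₂ ≈ 3.92 L

Isobaric, so V/T is constant: P₂ = P₁; V₂ = V₁·(T₂/T₁) = 3.915 L.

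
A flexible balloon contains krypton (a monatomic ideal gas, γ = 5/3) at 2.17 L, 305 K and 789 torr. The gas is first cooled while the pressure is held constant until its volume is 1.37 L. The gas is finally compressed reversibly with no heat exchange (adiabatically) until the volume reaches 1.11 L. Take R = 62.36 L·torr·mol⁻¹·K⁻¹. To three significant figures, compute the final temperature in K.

T₃ ≈ 222 K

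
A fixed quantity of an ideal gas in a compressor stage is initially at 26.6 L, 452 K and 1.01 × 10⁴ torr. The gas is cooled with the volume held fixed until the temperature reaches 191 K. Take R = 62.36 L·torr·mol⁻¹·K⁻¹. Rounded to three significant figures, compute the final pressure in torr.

P₂ ≈ 4.27e+03 torr

V constant ⇒ P ∝ T: V₂ = V₁; P₂ = P₁·(T₂/T₁) = 4268 torr.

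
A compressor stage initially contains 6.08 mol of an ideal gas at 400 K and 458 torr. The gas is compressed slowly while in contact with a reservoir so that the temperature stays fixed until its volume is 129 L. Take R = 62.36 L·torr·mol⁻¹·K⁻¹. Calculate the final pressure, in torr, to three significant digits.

P₂ ≈ 1.18e+03 torr

From PV = nRT: V₁ = nRT₁/P₁ = 331.1 L.
Isothermal, so P V is constant: T₂ = T₁; P₂ = P₁·(V₁/V₂) = 1176 torr.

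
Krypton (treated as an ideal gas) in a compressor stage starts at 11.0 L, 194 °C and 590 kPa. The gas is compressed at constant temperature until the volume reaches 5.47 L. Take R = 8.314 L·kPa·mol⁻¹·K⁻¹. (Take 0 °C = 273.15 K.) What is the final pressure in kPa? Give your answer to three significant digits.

P₂ ≈ 1.19e+03 kPa

Convert: T₁ = 467.1 K.
Isothermal, so P V is constant: T₂ = T₁; P₂ = P₁·(V₁/V₂) = 1186 kPa.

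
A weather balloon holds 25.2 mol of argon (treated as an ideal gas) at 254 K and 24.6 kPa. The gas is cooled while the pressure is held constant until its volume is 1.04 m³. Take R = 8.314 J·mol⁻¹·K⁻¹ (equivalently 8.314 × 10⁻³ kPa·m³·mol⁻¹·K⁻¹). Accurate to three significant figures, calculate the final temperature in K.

From PV = nRT: V₁ = nRT₁/P₁ = 2.163 m³.
P constant ⇒ V ∝ T: P₂ = P₁; T₂ = T₁·(V₂/V₁) = 122.1 K.

T₂ ≈ 122 K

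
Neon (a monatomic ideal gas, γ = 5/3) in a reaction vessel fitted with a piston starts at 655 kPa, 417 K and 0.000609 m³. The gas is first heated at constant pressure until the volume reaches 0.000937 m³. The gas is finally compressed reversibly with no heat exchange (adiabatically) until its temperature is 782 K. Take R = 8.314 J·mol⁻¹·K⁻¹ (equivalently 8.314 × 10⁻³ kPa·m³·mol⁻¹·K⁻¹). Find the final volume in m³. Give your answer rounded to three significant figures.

V₃ ≈ 0.000696 m³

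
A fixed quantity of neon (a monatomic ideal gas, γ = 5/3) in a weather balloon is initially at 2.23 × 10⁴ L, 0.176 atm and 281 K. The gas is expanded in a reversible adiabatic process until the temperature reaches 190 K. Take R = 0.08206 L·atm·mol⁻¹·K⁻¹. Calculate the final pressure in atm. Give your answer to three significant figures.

P₂ ≈ 0.0662 atm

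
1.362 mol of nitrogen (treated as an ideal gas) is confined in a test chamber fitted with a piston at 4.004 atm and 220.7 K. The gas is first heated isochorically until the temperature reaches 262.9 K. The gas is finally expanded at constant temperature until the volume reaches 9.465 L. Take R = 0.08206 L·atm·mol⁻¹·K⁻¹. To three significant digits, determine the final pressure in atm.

From PV = nRT: V₁ = nRT₁/P₁ = 6.161 L.
Isochoric, so P/T is constant: V₂ = V₁; P₂ = P₁·(T₂/T₁) = 4.770 atm.
T constant ⇒ Boyle's law P V = const: T₃ = T₂; P₃ = P₂·(V₂/V₃) = 3.104 atm.

P₃ ≈ 3.10 atm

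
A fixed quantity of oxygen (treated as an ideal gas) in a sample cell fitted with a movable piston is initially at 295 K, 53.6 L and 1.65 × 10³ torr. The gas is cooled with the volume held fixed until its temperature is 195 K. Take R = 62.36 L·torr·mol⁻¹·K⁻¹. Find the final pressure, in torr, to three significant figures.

P₂ ≈ 1.09e+03 torr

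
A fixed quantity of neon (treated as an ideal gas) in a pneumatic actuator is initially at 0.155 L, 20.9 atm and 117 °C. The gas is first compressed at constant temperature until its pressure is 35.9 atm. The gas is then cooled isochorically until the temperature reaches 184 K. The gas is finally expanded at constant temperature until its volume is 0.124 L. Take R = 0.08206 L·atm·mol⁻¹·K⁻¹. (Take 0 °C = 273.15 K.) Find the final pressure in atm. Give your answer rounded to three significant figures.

Convert: T₁ = 390.1 K.
Isothermal, so P V is constant: T₂ = T₁; V₂ = V₁·(P₁/P₂) = 0.09024 L.
Isochoric, so P/T is constant: V₃ = V₂; P₃ = P₂·(T₃/T₂) = 16.93 atm.
Isothermal, so P V is constant: T₄ = T₃; P₄ = P₃·(V₃/V₄) = 12.32 atm.

P₄ ≈ 12.3 atm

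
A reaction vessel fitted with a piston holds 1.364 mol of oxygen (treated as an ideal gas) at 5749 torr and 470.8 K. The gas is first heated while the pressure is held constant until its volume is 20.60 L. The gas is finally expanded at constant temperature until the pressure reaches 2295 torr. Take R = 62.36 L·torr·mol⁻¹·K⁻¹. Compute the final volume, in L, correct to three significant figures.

From PV = nRT: V₁ = nRT₁/P₁ = 6.966 L.
P constant ⇒ V ∝ T: P₂ = P₁; T₂ = T₁·(V₂/V₁) = 1392 K.
T constant ⇒ Boyle's law P V = const: T₃ = T₂; V₃ = V₂·(P₂/P₃) = 51.60 L.

V₃ ≈ 51.6 L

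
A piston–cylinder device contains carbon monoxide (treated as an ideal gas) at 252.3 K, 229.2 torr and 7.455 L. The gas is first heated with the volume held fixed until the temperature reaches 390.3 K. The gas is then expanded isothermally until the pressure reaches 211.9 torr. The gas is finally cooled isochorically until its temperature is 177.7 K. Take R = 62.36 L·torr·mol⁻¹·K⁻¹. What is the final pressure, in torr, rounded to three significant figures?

V constant ⇒ P ∝ T: V₂ = V₁; P₂ = P₁·(T₂/T₁) = 354.6 torr.
T constant ⇒ Boyle's law P V = const: T₃ = T₂; V₃ = V₂·(P₂/P₃) = 12.47 L.
V constant ⇒ P ∝ T: V₄ = V₃; P₄ = P₃·(T₄/T₃) = 96.48 torr.

P₄ ≈ 96.5 torr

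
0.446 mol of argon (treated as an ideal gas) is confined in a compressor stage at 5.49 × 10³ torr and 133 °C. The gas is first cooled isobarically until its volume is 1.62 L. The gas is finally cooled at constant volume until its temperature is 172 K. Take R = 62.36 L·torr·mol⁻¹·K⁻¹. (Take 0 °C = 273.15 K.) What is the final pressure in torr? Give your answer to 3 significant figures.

P₃ ≈ 2.95e+03 torr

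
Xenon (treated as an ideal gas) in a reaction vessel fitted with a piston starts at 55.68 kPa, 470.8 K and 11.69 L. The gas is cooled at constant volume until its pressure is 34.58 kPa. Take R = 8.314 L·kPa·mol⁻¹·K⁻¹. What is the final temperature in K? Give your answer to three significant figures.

T₂ ≈ 292 K

Isochoric, so P/T is constant: V₂ = V₁; T₂ = T₁·(P₂/P₁) = 292.4 K.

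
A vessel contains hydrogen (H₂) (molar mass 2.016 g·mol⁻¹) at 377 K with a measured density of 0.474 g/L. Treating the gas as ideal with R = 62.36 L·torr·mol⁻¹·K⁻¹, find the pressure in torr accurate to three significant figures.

P ≈ 5.53e+03 torr

ρ = PM/(RT) ⇒ P = ρRT/M = (0.474 × 62.36 × 377.0) / 2.016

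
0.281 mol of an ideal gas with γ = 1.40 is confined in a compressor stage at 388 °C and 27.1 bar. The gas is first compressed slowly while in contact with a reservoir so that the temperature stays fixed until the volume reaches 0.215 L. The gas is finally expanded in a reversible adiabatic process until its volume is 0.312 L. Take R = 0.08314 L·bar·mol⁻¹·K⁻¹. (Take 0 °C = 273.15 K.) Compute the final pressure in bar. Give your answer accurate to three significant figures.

P₃ ≈ 42.7 bar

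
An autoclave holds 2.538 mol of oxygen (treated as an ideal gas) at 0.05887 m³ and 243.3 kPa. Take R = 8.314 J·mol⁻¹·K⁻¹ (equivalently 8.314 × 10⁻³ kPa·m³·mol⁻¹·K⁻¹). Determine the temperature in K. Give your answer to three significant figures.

T ≈ 679 K

PV = nRT ⇒ T = PV/(nR) = (243.3 × 0.05887) / (2.538 × 8.314 × 10⁻³)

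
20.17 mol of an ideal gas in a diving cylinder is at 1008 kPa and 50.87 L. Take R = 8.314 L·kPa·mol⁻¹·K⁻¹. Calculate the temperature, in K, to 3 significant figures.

T ≈ 306 K

PV = nRT ⇒ T = PV/(nR) = (1008 × 50.87) / (20.17 × 8.314)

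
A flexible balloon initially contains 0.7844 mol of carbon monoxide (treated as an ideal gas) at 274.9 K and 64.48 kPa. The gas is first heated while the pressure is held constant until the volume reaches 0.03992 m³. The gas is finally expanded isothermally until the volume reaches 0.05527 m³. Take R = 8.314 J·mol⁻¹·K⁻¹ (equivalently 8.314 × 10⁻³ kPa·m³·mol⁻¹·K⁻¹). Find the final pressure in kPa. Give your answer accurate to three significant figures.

From PV = nRT: V₁ = nRT₁/P₁ = 0.02780 m³.
Isobaric, so V/T is constant: P₂ = P₁; T₂ = T₁·(V₂/V₁) = 394.7 K.
Isothermal, so P V is constant: T₃ = T₂; P₃ = P₂·(V₂/V₃) = 46.57 kPa.

P₃ ≈ 46.6 kPa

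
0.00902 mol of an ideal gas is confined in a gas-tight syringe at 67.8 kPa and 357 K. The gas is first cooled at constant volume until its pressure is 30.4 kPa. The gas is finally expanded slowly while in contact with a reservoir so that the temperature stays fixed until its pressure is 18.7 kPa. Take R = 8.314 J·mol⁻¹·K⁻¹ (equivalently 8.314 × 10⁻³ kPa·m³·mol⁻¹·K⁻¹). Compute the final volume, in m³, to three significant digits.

V₃ ≈ 0.000642 m³

From PV = nRT: V₁ = nRT₁/P₁ = 0.0003949 m³.
V constant ⇒ P ∝ T: V₂ = V₁; T₂ = T₁·(P₂/P₁) = 160.1 K.
Isothermal, so P V is constant: T₃ = T₂; V₃ = V₂·(P₂/P₃) = 0.0006419 m³.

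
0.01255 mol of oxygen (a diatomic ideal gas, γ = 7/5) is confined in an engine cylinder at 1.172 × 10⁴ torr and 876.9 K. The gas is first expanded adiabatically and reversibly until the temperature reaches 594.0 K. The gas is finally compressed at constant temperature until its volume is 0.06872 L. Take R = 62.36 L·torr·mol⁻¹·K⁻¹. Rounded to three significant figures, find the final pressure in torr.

From PV = nRT: V₁ = nRT₁/P₁ = 0.05856 L.
Adiabatic (γ = 7/5), T V^(γ−1) and P V^γ constant: P₂ = P₁·(T₂/T₁)^(γ/(γ−1)) = 2998 torr; V₂ = V₁·(T₁/T₂)^(1/(γ−1)) = 0.1551 L.
T constant ⇒ Boyle's law P V = const: T₃ = T₂; P₃ = P₂·(V₂/V₃) = 6765 torr.

P₃ ≈ 6.76e+03 torr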